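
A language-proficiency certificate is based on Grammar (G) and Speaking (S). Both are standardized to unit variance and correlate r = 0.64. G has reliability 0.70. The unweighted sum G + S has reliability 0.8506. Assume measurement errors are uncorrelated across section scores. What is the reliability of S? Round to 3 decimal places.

Var(G+S) = 2 + 2·0.64 = 3.280.
True-score variance = ρ_G + ρ_S + 2·0.64, so 0.8506 = (0.70 + ρ_S + 1.28) / 3.280.
ρ_S = 0.8506·3.280 − 0.70 − 1.28 = 0.810.

0.810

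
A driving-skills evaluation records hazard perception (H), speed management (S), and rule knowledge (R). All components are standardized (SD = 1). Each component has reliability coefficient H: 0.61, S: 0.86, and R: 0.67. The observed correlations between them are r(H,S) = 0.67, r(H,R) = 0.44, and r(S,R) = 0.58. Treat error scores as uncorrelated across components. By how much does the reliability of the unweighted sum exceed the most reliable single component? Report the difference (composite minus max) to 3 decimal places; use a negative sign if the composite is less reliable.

Var(sum) = 3 + 3.38 = 6.38; true-score variance = 2.14 + 3.38 = 5.52; composite reliability = 0.8652.
Max component reliability = 0.8600.
Difference = 0.8652 − 0.8600 = 0.005.

0.005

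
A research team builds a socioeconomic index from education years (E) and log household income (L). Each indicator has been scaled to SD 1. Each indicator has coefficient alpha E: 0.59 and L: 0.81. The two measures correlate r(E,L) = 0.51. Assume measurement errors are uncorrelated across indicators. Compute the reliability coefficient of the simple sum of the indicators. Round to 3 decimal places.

Var(E+L) = 2 + 2·[0.51] = 2 + 1.02 = 3.02.
Under uncorrelated errors the observed covariances equal the true-score covariances, so only the own-variance terms attenuate.
True-score variance = [0.59 + 0.81] + 1.02 = 1.4 + 1.02 = 2.42.
Reliability = 2.42 / 3.02 = 0.801.

0.801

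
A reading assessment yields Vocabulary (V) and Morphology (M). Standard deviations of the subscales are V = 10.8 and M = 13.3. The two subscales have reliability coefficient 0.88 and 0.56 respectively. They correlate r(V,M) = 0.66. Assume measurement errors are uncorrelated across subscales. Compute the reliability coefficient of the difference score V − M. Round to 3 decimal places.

0.116

Var(V−M) = 10.8² + 13.3² − 2·10.8·13.3·0.66 = 293.53 − 189.605 = 103.925.
Because errors are independent across components, Cov(Tᵢ,Tⱼ) = Cov(Xᵢ,Xⱼ); the off-diagonal part of the true-score variance is the same as above.
True-score variance = [10.8²·0.88 + 13.3²·0.56] − 189.605 = 201.702 − 189.605 = 12.0968.
Reliability = 12.0968 / 103.925 = 0.116.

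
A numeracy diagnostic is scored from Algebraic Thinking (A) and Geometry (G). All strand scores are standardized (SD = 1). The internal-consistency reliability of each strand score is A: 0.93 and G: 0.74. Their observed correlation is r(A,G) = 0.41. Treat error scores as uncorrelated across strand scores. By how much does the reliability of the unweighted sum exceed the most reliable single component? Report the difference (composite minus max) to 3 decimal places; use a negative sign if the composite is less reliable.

-0.047

Var(sum) = 2 + 0.82 = 2.82; true-score variance = 1.67 + 0.82 = 2.49; composite reliability = 0.8830.
Max component reliability = 0.9300.
Difference = 0.8830 − 0.9300 = -0.047.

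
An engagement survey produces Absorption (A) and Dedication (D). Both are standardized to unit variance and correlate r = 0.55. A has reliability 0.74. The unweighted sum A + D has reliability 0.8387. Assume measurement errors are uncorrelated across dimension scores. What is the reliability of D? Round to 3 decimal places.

0.760

Var(A+D) = 2 + 2·0.55 = 3.100.
True-score variance = ρ_A + ρ_D + 2·0.55, so 0.8387 = (0.74 + ρ_D + 1.10) / 3.100.
ρ_D = 0.8387·3.100 − 0.74 − 1.10 = 0.760.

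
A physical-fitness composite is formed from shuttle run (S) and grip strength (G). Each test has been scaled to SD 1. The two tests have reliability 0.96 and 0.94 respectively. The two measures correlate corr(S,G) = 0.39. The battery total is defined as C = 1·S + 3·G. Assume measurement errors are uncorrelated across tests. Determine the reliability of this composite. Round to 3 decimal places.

0.953

Var(C) = 1 + 3² + 2·[3·0.39] = 10 + 2.34 = 12.34.
With uncorrelated errors the cross-covariances are all true-score covariance, so they carry over unchanged; only the diagonal terms shrink to ρᵢσᵢ².
True-score variance = [0.96 + 3²·0.94] + 2.34 = 9.42 + 2.34 = 11.76.
Reliability = 11.76 / 12.34 = 0.953.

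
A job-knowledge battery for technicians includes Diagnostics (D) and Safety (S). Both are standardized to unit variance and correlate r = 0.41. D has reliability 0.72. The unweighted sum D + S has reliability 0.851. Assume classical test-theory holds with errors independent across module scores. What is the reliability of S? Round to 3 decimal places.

Var(D+S) = 2 + 2·0.41 = 2.820.
True-score variance = ρ_D + ρ_S + 2·0.41, so 0.851 = (0.72 + ρ_S + 0.82) / 2.820.
ρ_S = 0.851·2.820 − 0.72 − 0.82 = 0.860.

0.860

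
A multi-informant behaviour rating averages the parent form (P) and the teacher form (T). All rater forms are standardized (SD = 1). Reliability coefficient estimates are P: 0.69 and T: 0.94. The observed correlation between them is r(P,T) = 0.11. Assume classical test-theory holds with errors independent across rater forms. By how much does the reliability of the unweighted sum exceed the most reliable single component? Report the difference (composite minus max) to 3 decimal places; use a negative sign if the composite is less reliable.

Var(sum) = 2 + 0.22 = 2.22; true-score variance = 1.63 + 0.22 = 1.85; composite reliability = 0.8333.
Max component reliability = 0.9400.
Difference = 0.8333 − 0.9400 = -0.107.

-0.107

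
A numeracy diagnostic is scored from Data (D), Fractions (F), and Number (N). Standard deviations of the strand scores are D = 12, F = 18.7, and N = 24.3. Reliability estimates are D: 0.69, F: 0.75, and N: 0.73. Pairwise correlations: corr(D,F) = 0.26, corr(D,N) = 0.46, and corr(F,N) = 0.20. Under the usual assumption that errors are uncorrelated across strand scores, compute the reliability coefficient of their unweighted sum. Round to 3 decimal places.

Var(D+F+N) = 12² + 18.7² + 24.3² + 2·[12·18.7·0.26 + 12·24.3·0.46 + 18.7·24.3·0.20] = 1084.18 + 566.724 = 1650.9.
With uncorrelated errors the cross-covariances are all true-score covariance, so they carry over unchanged; only the diagonal terms shrink to ρᵢσᵢ².
True-score variance = [12²·0.69 + 18.7²·0.75 + 24.3²·0.73] + 566.724 = 792.685 + 566.724 = 1359.41.
Reliability = 1359.41 / 1650.9 = 0.823.

0.823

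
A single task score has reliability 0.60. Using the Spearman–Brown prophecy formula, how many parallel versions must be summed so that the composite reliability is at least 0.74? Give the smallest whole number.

k ≥ ρ*(1−ρ₁)/(ρ₁(1−ρ*)) = 0.74·0.40 / (0.60·0.26) = 1.897.
Smallest integer k = 2.

2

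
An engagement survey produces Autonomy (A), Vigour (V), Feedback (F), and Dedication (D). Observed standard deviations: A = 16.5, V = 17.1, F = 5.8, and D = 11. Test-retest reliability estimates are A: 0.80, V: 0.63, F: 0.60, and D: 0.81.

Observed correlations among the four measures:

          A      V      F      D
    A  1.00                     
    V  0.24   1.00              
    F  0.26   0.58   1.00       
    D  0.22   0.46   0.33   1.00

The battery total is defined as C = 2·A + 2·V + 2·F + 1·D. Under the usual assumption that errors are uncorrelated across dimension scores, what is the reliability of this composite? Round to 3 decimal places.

Var(C) = 2²·16.5² + 2²·17.1² + 2²·5.8² + 11² + 2·[4·16.5·17.1·0.24 + 4·16.5·5.8·0.26 + 2·16.5·11·0.22 + 4·17.1·5.8·0.58 + 2·17.1·11·0.46 + 2·5.8·11·0.33] = 2514.2 + 1791.02 = 4305.22.
With uncorrelated errors the cross-covariances are all true-score covariance, so they carry over unchanged; only the diagonal terms shrink to ρᵢσᵢ².
True-score variance = [2²·16.5²·0.80 + 2²·17.1²·0.63 + 2²·5.8²·0.60 + 11²·0.81] + 1791.02 = 1786.82 + 1791.02 = 3577.84.
Reliability = 3577.84 / 4305.22 = 0.831.

0.831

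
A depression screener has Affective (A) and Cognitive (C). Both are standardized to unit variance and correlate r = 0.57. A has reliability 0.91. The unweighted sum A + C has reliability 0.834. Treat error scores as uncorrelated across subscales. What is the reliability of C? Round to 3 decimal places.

Var(A+C) = 2 + 2·0.57 = 3.140.
True-score variance = ρ_A + ρ_C + 2·0.57, so 0.834 = (0.91 + ρ_C + 1.14) / 3.140.
ρ_C = 0.834·3.140 − 0.91 − 1.14 = 0.569.

0.569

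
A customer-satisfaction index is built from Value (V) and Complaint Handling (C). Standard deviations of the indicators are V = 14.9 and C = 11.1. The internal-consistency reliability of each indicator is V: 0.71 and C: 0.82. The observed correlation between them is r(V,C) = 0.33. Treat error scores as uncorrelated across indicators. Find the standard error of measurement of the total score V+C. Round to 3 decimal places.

Var(total) = 345.22 + 109.157 = 454.377.
True-score variance = 258.659 + 109.157 = 367.817, so reliability = 0.8095.
Error variance = 454.377 − 367.817 = 86.5607; SEM = √86.5607 = 9.304.

9.304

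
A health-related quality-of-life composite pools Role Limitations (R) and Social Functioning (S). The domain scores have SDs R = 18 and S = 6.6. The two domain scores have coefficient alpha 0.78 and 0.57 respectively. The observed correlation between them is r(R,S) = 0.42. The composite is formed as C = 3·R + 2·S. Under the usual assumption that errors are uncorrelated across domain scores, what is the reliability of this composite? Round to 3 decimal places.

Var(C) = 3²·18² + 2²·6.6² + 2·[6·18·6.6·0.42] = 3090.24 + 598.752 = 3688.99.
With uncorrelated errors the cross-covariances are all true-score covariance, so they carry over unchanged; only the diagonal terms shrink to ρᵢσᵢ².
True-score variance = [3²·18²·0.78 + 2²·6.6²·0.57] + 598.752 = 2373.8 + 598.752 = 2972.55.
Reliability = 2972.55 / 3688.99 = 0.806.

0.806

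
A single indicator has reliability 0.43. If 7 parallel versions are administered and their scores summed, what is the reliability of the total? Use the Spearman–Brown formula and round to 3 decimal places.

0.841

ρ_k = kρ / (1 + (k−1)ρ) = 7·0.43 / (1 + 6·0.43) = 3.010 / 3.580 = 0.841.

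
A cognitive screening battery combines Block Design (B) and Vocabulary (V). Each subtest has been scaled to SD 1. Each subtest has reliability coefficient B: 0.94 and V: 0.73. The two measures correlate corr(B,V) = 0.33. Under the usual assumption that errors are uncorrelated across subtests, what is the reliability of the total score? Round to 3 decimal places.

Var(B+V) = 2 + 2·[0.33] = 2 + 0.66 = 2.66.
Because errors are independent across components, Cov(Tᵢ,Tⱼ) = Cov(Xᵢ,Xⱼ); the off-diagonal part of the true-score variance is the same as above.
True-score variance = [0.94 + 0.73] + 0.66 = 1.67 + 0.66 = 2.33.
Reliability = 2.33 / 2.66 = 0.876.

0.876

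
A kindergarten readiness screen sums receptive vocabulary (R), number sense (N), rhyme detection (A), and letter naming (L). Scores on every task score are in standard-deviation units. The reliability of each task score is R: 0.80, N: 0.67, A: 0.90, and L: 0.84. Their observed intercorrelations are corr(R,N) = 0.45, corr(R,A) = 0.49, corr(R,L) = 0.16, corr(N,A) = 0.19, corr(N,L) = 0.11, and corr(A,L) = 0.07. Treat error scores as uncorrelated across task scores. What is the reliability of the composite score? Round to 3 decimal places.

0.886

Var(R+N+A+L) = 4 + 2·[0.45 + 0.49 + 0.16 + 0.19 + 0.11 + 0.07] = 4 + 2.94 = 6.94.
Under uncorrelated errors the observed covariances equal the true-score covariances, so only the own-variance terms attenuate.
True-score variance = [0.80 + 0.67 + 0.90 + 0.84] + 2.94 = 3.21 + 2.94 = 6.15.
Reliability = 6.15 / 6.94 = 0.886.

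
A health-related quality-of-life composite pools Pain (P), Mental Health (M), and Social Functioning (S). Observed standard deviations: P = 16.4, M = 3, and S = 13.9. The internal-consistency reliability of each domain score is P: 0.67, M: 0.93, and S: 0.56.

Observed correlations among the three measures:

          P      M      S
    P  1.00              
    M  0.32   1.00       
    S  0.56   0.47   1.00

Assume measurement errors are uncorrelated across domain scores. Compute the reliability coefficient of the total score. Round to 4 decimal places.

Var(P+M+S) = 16.4² + 3² + 13.9² + 2·[16.4·3·0.32 + 16.4·13.9·0.56 + 3·13.9·0.47] = 471.17 + 326.001 = 797.171.
Under uncorrelated errors the observed covariances equal the true-score covariances, so only the own-variance terms attenuate.
True-score variance = [16.4²·0.67 + 3²·0.93 + 13.9²·0.56] + 326.001 = 296.771 + 326.001 = 622.772.
Reliability = 622.772 / 797.171 = 0.7812.

0.7812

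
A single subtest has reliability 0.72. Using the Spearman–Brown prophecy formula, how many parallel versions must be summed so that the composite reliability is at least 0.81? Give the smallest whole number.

k ≥ ρ*(1−ρ₁)/(ρ₁(1−ρ*)) = 0.81·0.28 / (0.72·0.19) = 1.658.
Smallest integer k = 2.

2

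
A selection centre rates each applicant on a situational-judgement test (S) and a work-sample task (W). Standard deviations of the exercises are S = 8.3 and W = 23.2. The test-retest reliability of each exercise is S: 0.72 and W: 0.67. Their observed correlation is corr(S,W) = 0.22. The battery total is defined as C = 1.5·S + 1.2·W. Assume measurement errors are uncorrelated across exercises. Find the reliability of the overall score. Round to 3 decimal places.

0.724

Var(C) = 1.5²·8.3² + 1.2²·23.2² + 2·[1.8·8.3·23.2·0.22] = 930.068 + 152.508 = 1082.58.
With uncorrelated errors the cross-covariances are all true-score covariance, so they carry over unchanged; only the diagonal terms shrink to ρᵢσᵢ².
True-score variance = [1.5²·8.3²·0.72 + 1.2²·23.2²·0.67] + 152.508 = 630.896 + 152.508 = 783.403.
Reliability = 783.403 / 1082.58 = 0.724.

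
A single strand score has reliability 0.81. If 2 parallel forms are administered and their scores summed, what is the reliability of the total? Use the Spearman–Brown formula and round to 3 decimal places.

0.895

ρ_k = kρ / (1 + (k−1)ρ) = 2·0.81 / (1 + 1·0.81) = 1.620 / 1.810 = 0.895.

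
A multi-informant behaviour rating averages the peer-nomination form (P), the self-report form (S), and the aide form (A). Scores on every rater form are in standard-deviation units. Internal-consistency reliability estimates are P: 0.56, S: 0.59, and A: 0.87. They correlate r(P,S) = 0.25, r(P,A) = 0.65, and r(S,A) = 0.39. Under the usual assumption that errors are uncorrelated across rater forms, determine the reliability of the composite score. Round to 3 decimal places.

Var(P+S+A) = 3 + 2·[0.25 + 0.65 + 0.39] = 3 + 2.58 = 5.58.
Under uncorrelated errors the observed covariances equal the true-score covariances, so only the own-variance terms attenuate.
True-score variance = [0.56 + 0.59 + 0.87] + 2.58 = 2.02 + 2.58 = 4.6.
Reliability = 4.6 / 5.58 = 0.824.

0.824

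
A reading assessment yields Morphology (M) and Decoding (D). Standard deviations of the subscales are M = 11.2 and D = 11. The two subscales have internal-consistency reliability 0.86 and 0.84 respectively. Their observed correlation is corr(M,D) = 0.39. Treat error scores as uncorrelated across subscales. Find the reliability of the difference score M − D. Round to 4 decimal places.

0.7544

Var(M−D) = 11.2² + 11² − 2·11.2·11·0.39 = 246.44 − 96.096 = 150.344.
Under uncorrelated errors the observed covariances equal the true-score covariances, so only the own-variance terms attenuate.
True-score variance = [11.2²·0.86 + 11²·0.84] − 96.096 = 209.518 − 96.096 = 113.422.
Reliability = 113.422 / 150.344 = 0.7544.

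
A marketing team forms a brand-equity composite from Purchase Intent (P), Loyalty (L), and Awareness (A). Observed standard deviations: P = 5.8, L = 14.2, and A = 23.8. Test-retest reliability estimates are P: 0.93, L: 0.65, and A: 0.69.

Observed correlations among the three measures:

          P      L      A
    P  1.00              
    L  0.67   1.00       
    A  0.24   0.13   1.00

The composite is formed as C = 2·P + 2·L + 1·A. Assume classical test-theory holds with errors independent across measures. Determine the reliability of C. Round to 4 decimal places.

0.7930

Var(C) = 2²·5.8² + 2²·14.2² + 23.8² + 2·[4·5.8·14.2·0.67 + 2·5.8·23.8·0.24 + 2·14.2·23.8·0.13] = 1507.56 + 749.707 = 2257.27.
With uncorrelated errors the cross-covariances are all true-score covariance, so they carry over unchanged; only the diagonal terms shrink to ρᵢσᵢ².
True-score variance = [2²·5.8²·0.93 + 2²·14.2²·0.65 + 23.8²·0.69] + 749.707 = 1040.25 + 749.707 = 1789.96.
Reliability = 1789.96 / 2257.27 = 0.7930.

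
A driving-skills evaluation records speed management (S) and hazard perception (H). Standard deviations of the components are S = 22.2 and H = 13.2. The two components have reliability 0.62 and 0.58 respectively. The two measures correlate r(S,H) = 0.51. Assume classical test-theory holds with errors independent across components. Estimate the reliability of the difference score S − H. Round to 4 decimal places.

0.2926

Var(S−H) = 22.2² + 13.2² − 2·22.2·13.2·0.51 = 667.08 − 298.901 = 368.179.
Under uncorrelated errors the observed covariances equal the true-score covariances, so only the own-variance terms attenuate.
True-score variance = [22.2²·0.62 + 13.2²·0.58] − 298.901 = 406.62 − 298.901 = 107.719.
Reliability = 107.719 / 368.179 = 0.2926.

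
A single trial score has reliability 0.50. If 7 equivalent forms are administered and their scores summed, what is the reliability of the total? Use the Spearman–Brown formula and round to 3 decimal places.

0.875

ρ_k = kρ / (1 + (k−1)ρ) = 7·0.50 / (1 + 6·0.50) = 3.500 / 4.000 = 0.875.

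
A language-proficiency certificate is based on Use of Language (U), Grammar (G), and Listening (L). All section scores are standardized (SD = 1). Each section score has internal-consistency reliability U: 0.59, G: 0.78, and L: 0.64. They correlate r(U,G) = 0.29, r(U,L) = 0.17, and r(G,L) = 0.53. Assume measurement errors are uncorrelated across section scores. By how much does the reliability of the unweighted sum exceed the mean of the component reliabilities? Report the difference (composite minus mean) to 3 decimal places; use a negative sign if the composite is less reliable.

0.131

Var(sum) = 3 + 1.98 = 4.98; true-score variance = 2.01 + 1.98 = 3.99; composite reliability = 0.8012.
Mean component reliability = 0.6700.
Difference = 0.8012 − 0.6700 = 0.131.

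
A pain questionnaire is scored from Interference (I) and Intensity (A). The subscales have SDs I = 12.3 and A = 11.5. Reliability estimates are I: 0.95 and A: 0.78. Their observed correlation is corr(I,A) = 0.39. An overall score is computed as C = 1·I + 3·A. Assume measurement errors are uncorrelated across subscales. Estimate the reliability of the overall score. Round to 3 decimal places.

Var(C) = 12.3² + 3²·11.5² + 2·[3·12.3·11.5·0.39] = 1341.54 + 330.993 = 1672.53.
With uncorrelated errors the cross-covariances are all true-score covariance, so they carry over unchanged; only the diagonal terms shrink to ρᵢσᵢ².
True-score variance = [12.3²·0.95 + 3²·11.5²·0.78] + 330.993 = 1072.12 + 330.993 = 1403.11.
Reliability = 1403.11 / 1672.53 = 0.839.

0.839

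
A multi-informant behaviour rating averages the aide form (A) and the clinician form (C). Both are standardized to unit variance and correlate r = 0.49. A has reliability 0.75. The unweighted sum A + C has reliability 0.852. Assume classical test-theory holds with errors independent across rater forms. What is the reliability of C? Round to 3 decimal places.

0.809

Var(A+C) = 2 + 2·0.49 = 2.980.
True-score variance = ρ_A + ρ_C + 2·0.49, so 0.852 = (0.75 + ρ_C + 0.98) / 2.980.
ρ_C = 0.852·2.980 − 0.75 − 0.98 = 0.809.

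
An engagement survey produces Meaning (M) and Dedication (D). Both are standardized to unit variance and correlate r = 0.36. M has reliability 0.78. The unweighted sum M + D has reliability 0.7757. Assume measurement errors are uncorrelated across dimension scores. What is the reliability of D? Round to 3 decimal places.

Var(M+D) = 2 + 2·0.36 = 2.720.
True-score variance = ρ_M + ρ_D + 2·0.36, so 0.7757 = (0.78 + ρ_D + 0.72) / 2.720.
ρ_D = 0.7757·2.720 − 0.78 − 0.72 = 0.610.

0.610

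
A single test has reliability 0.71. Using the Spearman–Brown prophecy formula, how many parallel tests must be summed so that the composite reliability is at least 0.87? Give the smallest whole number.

3

k ≥ ρ*(1−ρ₁)/(ρ₁(1−ρ*)) = 0.87·0.29 / (0.71·0.13) = 2.733.
Smallest integer k = 3.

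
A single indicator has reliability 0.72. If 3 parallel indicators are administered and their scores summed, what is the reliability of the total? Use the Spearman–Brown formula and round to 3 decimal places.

0.885

ρ_k = kρ / (1 + (k−1)ρ) = 3·0.72 / (1 + 2·0.72) = 2.160 / 2.440 = 0.885.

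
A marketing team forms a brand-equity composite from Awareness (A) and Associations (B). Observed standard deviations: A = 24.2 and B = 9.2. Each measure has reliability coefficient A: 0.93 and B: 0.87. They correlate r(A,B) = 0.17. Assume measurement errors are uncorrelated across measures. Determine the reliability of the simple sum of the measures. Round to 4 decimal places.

Var(A+B) = 24.2² + 9.2² + 2·[24.2·9.2·0.17] = 670.28 + 75.6976 = 745.978.
Because errors are independent across components, Cov(Tᵢ,Tⱼ) = Cov(Xᵢ,Xⱼ); the off-diagonal part of the true-score variance is the same as above.
True-score variance = [24.2²·0.93 + 9.2²·0.87] + 75.6976 = 618.282 + 75.6976 = 693.98.
Reliability = 693.98 / 745.978 = 0.9303.

0.9303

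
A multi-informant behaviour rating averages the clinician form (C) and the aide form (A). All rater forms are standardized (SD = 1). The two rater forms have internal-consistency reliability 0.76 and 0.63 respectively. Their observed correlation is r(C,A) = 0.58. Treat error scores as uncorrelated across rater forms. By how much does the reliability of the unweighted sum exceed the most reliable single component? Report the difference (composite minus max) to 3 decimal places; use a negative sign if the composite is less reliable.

0.047

Var(sum) = 2 + 1.16 = 3.16; true-score variance = 1.39 + 1.16 = 2.55; composite reliability = 0.8070.
Max component reliability = 0.7600.
Difference = 0.8070 − 0.7600 = 0.047.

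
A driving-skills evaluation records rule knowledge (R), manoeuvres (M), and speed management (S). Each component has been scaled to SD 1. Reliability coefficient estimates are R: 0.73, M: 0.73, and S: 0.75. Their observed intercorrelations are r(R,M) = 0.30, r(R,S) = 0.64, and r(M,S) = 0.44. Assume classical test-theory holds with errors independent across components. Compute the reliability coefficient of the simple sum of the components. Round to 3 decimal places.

Var(R+M+S) = 3 + 2·[0.30 + 0.64 + 0.44] = 3 + 2.76 = 5.76.
Under uncorrelated errors the observed covariances equal the true-score covariances, so only the own-variance terms attenuate.
True-score variance = [0.73 + 0.73 + 0.75] + 2.76 = 2.21 + 2.76 = 4.97.
Reliability = 4.97 / 5.76 = 0.863.

0.863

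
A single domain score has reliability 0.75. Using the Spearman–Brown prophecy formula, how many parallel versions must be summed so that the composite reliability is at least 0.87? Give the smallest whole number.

3

k ≥ ρ*(1−ρ₁)/(ρ₁(1−ρ*)) = 0.87·0.25 / (0.75·0.13) = 2.231.
Smallest integer k = 3.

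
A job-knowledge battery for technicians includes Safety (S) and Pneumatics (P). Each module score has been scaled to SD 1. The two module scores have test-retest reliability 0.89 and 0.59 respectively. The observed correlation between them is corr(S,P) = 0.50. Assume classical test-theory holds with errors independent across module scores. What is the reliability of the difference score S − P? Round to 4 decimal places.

0.4800

Var(S−P) = 1 + 1 − 2·0.50 = 2 − 1 = 1.
Because errors are independent across components, Cov(Tᵢ,Tⱼ) = Cov(Xᵢ,Xⱼ); the off-diagonal part of the true-score variance is the same as above.
True-score variance = [0.89 + 0.59] − 1 = 1.48 − 1 = 0.48.
Reliability = 0.48 / 1 = 0.4800.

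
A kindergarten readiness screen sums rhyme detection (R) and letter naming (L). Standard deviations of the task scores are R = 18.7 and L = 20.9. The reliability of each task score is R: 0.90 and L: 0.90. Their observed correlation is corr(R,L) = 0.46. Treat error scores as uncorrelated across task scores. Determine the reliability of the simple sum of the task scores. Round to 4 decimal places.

0.9314

Var(R+L) = 18.7² + 20.9² + 2·[18.7·20.9·0.46] = 786.5 + 359.564 = 1146.06.
With uncorrelated errors the cross-covariances are all true-score covariance, so they carry over unchanged; only the diagonal terms shrink to ρᵢσᵢ².
True-score variance = [18.7²·0.90 + 20.9²·0.90] + 359.564 = 707.85 + 359.564 = 1067.41.
Reliability = 1067.41 / 1146.06 = 0.9314.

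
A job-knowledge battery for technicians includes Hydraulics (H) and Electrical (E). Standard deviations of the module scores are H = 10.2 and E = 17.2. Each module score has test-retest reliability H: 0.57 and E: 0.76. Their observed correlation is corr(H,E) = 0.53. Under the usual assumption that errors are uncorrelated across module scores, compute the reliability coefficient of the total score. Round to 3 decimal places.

0.802

Var(H+E) = 10.2² + 17.2² + 2·[10.2·17.2·0.53] = 399.88 + 185.966 = 585.846.
Because errors are independent across components, Cov(Tᵢ,Tⱼ) = Cov(Xᵢ,Xⱼ); the off-diagonal part of the true-score variance is the same as above.
True-score variance = [10.2²·0.57 + 17.2²·0.76] + 185.966 = 284.141 + 185.966 = 470.108.
Reliability = 470.108 / 585.846 = 0.802.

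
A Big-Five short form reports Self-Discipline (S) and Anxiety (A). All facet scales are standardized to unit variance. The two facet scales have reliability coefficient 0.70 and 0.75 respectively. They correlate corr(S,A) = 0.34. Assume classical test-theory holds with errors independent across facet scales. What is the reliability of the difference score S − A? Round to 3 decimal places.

0.583

Var(S−A) = 1 + 1 − 2·0.34 = 2 − 0.68 = 1.32.
With uncorrelated errors the cross-covariances are all true-score covariance, so they carry over unchanged; only the diagonal terms shrink to ρᵢσᵢ².
True-score variance = [0.70 + 0.75] − 0.68 = 1.45 − 0.68 = 0.77.
Reliability = 0.77 / 1.32 = 0.583.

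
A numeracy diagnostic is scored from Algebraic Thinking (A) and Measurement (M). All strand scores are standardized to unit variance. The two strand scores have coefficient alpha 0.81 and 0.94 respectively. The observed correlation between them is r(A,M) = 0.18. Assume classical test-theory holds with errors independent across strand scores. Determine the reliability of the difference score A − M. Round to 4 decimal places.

0.8476

Var(A−M) = 1 + 1 − 2·0.18 = 2 − 0.36 = 1.64.
Under uncorrelated errors the observed covariances equal the true-score covariances, so only the own-variance terms attenuate.
True-score variance = [0.81 + 0.94] − 0.36 = 1.75 − 0.36 = 1.39.
Reliability = 1.39 / 1.64 = 0.8476.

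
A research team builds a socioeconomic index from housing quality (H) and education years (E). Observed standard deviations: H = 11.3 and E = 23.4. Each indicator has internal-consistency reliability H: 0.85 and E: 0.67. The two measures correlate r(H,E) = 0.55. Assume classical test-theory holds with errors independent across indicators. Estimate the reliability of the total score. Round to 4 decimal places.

0.7931

Var(H+E) = 11.3² + 23.4² + 2·[11.3·23.4·0.55] = 675.25 + 290.862 = 966.112.
With uncorrelated errors the cross-covariances are all true-score covariance, so they carry over unchanged; only the diagonal terms shrink to ρᵢσᵢ².
True-score variance = [11.3²·0.85 + 23.4²·0.67] + 290.862 = 475.402 + 290.862 = 766.264.
Reliability = 766.264 / 966.112 = 0.7931.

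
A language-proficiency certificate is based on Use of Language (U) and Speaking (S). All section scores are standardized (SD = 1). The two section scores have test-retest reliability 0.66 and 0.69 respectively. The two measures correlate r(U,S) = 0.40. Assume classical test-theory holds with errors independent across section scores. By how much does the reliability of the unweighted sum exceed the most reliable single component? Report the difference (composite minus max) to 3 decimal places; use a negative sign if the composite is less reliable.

0.078

Var(sum) = 2 + 0.8 = 2.8; true-score variance = 1.35 + 0.8 = 2.15; composite reliability = 0.7679.
Max component reliability = 0.6900.
Difference = 0.7679 − 0.6900 = 0.078.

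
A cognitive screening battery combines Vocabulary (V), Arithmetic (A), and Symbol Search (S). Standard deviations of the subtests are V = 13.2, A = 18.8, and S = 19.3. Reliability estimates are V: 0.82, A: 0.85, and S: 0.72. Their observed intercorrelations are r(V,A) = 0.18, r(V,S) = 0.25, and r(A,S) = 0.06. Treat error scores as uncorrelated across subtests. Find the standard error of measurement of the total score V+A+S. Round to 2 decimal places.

Var(total) = 900.17 + 260.258 = 1160.43.
True-score variance = 711.494 + 260.258 = 971.752, so reliability = 0.8374.
Error variance = 1160.43 − 971.752 = 188.676; SEM = √188.676 = 13.74.

13.74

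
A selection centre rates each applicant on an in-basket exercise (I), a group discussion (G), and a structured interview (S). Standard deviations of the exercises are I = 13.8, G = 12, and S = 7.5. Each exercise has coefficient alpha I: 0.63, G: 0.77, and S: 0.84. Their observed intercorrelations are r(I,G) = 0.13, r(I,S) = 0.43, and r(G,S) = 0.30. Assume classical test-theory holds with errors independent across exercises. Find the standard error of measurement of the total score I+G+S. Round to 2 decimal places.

Var(total) = 390.69 + 186.066 = 576.756.
True-score variance = 278.107 + 186.066 = 464.173, so reliability = 0.8048.
Error variance = 576.756 − 464.173 = 112.583; SEM = √112.583 = 10.61.

10.61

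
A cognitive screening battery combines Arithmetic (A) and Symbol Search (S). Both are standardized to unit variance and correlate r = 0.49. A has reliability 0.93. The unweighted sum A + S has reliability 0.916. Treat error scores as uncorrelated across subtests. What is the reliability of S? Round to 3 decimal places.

0.820

Var(A+S) = 2 + 2·0.49 = 2.980.
True-score variance = ρ_A + ρ_S + 2·0.49, so 0.916 = (0.93 + ρ_S + 0.98) / 2.980.
ρ_S = 0.916·2.980 − 0.93 − 0.98 = 0.820.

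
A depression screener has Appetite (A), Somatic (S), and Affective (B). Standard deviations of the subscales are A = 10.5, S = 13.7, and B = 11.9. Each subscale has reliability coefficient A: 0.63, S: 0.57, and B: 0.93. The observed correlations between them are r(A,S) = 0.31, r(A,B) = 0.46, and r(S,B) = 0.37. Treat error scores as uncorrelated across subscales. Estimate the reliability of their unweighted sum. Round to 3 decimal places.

0.828

Var(A+S+B) = 10.5² + 13.7² + 11.9² + 2·[10.5·13.7·0.31 + 10.5·11.9·0.46 + 13.7·11.9·0.37] = 439.55 + 324.783 = 764.333.
Because errors are independent across components, Cov(Tᵢ,Tⱼ) = Cov(Xᵢ,Xⱼ); the off-diagonal part of the true-score variance is the same as above.
True-score variance = [10.5²·0.63 + 13.7²·0.57 + 11.9²·0.93] + 324.783 = 308.138 + 324.783 = 632.921.
Reliability = 632.921 / 764.333 = 0.828.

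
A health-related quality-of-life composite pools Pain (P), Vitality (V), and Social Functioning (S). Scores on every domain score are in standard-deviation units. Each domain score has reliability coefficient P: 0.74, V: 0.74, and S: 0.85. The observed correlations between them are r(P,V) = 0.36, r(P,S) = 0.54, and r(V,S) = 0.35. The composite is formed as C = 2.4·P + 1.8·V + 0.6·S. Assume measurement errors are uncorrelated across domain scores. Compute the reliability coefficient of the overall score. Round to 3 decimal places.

Var(C) = 2.4² + 1.8² + 0.6² + 2·[4.32·0.36 + 1.44·0.54 + 1.08·0.35] = 9.36 + 5.4216 = 14.7816.
Under uncorrelated errors the observed covariances equal the true-score covariances, so only the own-variance terms attenuate.
True-score variance = [2.4²·0.74 + 1.8²·0.74 + 0.6²·0.85] + 5.4216 = 6.966 + 5.4216 = 12.3876.
Reliability = 12.3876 / 14.7816 = 0.838.

0.838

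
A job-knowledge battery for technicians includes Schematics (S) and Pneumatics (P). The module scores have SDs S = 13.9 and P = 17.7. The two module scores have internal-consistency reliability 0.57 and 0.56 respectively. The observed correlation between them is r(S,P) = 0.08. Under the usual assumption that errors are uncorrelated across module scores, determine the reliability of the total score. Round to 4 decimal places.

0.5953

Var(S+P) = 13.9² + 17.7² + 2·[13.9·17.7·0.08] = 506.5 + 39.3648 = 545.865.
With uncorrelated errors the cross-covariances are all true-score covariance, so they carry over unchanged; only the diagonal terms shrink to ρᵢσᵢ².
True-score variance = [13.9²·0.57 + 17.7²·0.56] + 39.3648 = 285.572 + 39.3648 = 324.937.
Reliability = 324.937 / 545.865 = 0.5953.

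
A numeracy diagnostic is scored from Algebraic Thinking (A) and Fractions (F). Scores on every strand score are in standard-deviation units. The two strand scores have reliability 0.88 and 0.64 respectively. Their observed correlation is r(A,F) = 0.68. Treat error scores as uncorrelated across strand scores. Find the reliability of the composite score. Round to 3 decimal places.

0.857

Var(A+F) = 2 + 2·[0.68] = 2 + 1.36 = 3.36.
With uncorrelated errors the cross-covariances are all true-score covariance, so they carry over unchanged; only the diagonal terms shrink to ρᵢσᵢ².
True-score variance = [0.88 + 0.64] + 1.36 = 1.52 + 1.36 = 2.88.
Reliability = 2.88 / 3.36 = 0.857.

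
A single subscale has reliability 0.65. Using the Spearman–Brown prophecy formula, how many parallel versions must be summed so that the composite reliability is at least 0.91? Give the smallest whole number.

6

k ≥ ρ*(1−ρ₁)/(ρ₁(1−ρ*)) = 0.91·0.35 / (0.65·0.09) = 5.444.
Smallest integer k = 6.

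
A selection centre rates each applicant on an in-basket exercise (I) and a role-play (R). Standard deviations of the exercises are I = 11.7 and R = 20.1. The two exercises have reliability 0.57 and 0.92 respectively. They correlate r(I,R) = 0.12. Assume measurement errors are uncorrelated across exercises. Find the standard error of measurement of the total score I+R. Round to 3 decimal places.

9.549

Var(total) = 540.9 + 56.4408 = 597.341.
True-score variance = 449.717 + 56.4408 = 506.157, so reliability = 0.8474.
Error variance = 597.341 − 506.157 = 91.1835; SEM = √91.1835 = 9.549.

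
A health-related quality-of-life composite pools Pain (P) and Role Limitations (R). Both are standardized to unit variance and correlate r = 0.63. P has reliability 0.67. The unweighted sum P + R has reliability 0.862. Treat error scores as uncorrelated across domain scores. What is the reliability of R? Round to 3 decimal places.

Var(P+R) = 2 + 2·0.63 = 3.260.
True-score variance = ρ_P + ρ_R + 2·0.63, so 0.862 = (0.67 + ρ_R + 1.26) / 3.260.
ρ_R = 0.862·3.260 − 0.67 − 1.26 = 0.880.

0.880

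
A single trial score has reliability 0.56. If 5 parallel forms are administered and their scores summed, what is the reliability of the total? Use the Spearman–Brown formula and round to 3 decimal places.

ρ_k = kρ / (1 + (k−1)ρ) = 5·0.56 / (1 + 4·0.56) = 2.800 / 3.240 = 0.864.

0.864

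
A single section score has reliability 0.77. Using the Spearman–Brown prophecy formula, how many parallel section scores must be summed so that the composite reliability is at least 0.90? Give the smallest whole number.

k ≥ ρ*(1−ρ₁)/(ρ₁(1−ρ*)) = 0.90·0.23 / (0.77·0.10) = 2.688.
Smallest integer k = 3.

3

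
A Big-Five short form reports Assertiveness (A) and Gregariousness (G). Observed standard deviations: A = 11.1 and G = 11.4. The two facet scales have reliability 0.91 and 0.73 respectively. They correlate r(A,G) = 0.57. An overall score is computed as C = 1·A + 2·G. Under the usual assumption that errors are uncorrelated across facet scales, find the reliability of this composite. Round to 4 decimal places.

0.8374

Var(C) = 11.1² + 2²·11.4² + 2·[2·11.1·11.4·0.57] = 643.05 + 288.511 = 931.561.
Because errors are independent across components, Cov(Tᵢ,Tⱼ) = Cov(Xᵢ,Xⱼ); the off-diagonal part of the true-score variance is the same as above.
True-score variance = [11.1²·0.91 + 2²·11.4²·0.73] + 288.511 = 491.604 + 288.511 = 780.115.
Reliability = 780.115 / 931.561 = 0.8374.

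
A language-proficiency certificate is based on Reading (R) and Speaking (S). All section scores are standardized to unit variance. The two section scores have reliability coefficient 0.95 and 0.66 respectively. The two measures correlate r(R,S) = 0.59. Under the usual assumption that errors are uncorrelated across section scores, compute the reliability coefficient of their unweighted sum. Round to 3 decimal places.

0.877

Var(R+S) = 2 + 2·[0.59] = 2 + 1.18 = 3.18.
Under uncorrelated errors the observed covariances equal the true-score covariances, so only the own-variance terms attenuate.
True-score variance = [0.95 + 0.66] + 1.18 = 1.61 + 1.18 = 2.79.
Reliability = 2.79 / 3.18 = 0.877.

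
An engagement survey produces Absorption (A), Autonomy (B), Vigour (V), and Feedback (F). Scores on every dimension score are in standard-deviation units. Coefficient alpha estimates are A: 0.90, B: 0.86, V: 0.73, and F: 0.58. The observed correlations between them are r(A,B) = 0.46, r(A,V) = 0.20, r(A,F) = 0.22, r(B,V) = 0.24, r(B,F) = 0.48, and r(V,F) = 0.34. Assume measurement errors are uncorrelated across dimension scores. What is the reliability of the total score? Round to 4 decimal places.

Var(A+B+V+F) = 4 + 2·[0.46 + 0.20 + 0.22 + 0.24 + 0.48 + 0.34] = 4 + 3.88 = 7.88.
Because errors are independent across components, Cov(Tᵢ,Tⱼ) = Cov(Xᵢ,Xⱼ); the off-diagonal part of the true-score variance is the same as above.
True-score variance = [0.90 + 0.86 + 0.73 + 0.58] + 3.88 = 3.07 + 3.88 = 6.95.
Reliability = 6.95 / 7.88 = 0.8820.

0.8820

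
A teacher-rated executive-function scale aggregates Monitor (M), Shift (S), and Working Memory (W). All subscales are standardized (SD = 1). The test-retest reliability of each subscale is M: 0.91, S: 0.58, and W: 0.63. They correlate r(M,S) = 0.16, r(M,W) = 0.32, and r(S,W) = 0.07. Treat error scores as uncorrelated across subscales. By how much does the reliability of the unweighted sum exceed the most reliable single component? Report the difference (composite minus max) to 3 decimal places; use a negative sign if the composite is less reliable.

Var(sum) = 3 + 1.1 = 4.1; true-score variance = 2.12 + 1.1 = 3.22; composite reliability = 0.7854.
Max component reliability = 0.9100.
Difference = 0.7854 − 0.9100 = -0.125.

-0.125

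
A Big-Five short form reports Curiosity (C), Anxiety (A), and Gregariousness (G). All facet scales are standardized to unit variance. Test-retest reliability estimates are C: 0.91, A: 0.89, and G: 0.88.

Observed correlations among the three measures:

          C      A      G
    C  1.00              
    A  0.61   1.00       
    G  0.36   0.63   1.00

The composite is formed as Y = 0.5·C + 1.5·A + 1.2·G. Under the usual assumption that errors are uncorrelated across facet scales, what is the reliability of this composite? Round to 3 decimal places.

Var(Y) = 0.5² + 1.5² + 1.2² + 2·[0.75·0.61 + 0.6·0.36 + 1.8·0.63] = 3.94 + 3.615 = 7.555.
With uncorrelated errors the cross-covariances are all true-score covariance, so they carry over unchanged; only the diagonal terms shrink to ρᵢσᵢ².
True-score variance = [0.5²·0.91 + 1.5²·0.89 + 1.2²·0.88] + 3.615 = 3.4972 + 3.615 = 7.1122.
Reliability = 7.1122 / 7.555 = 0.941.

0.941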